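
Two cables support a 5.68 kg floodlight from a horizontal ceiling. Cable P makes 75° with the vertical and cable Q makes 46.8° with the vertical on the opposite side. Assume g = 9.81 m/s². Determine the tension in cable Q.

Angles from the horizontal: cable P is 90° − 75° = 15°, cable Q is 90° − 46.8° = 43.2°.
Weight W = 5.68 × 9.81 = 55.72 N acts straight down.
Horizontal: T_P cos 15° = T_Q cos 43.2°  →  T_P = 0.7547 T_Q.
Vertical: T_P sin 15° + T_Q sin 43.2° = 55.72.
Substituting the horizontal relation into the vertical equation gives 0.8799 T_Q = 55.72, so T_Q = 63.33 N.

T_Q ≈ 63.3 N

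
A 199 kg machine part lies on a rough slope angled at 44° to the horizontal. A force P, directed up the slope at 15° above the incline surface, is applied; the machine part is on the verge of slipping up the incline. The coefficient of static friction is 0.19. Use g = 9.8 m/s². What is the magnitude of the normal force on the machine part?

N ≈ 989 N

On the verge of sliding up the incline, friction equals μN and acts down the slope.
Perpendicular: N + P sin 15° = W cos 44° = 1403 N.
Along incline: P cos 15° = W sin 44° + μN  with W sin 44° = 1355 N.
Solving the pair for P and N: P = 1597 N, N = 989.5 N (and f = μN = 188 N).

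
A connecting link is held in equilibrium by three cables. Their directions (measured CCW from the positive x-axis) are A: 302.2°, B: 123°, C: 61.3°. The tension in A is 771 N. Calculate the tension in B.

T_B ≈ 765 N

Resolve: ΣF_x = 771 cos 302.2° + T_B cos 123° + T_C cos 61.3° = 0.
        ΣF_y = 771 sin 302.2° + T_B sin 123° + T_C sin 61.3° = 0.
The known terms sum to (410.8, -652.4) N, so -0.5446 T_B + 0.4802 T_C = -410.8 and 0.8387 T_B + 0.8771 T_C = 652.4.
Solving simultaneously: T_B = 765.1 N, T_C = 12.23 N.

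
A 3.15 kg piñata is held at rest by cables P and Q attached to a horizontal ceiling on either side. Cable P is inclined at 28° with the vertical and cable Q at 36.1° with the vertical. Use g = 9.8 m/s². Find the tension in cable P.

T_P ≈ 20.2 N

Angles from the horizontal: cable P is 90° − 28° = 62°, cable Q is 90° − 36.1° = 53.9°.
Weight W = 3.15 × 9.8 = 30.87 N acts straight down.
Horizontal: T_P cos 62° = T_Q cos 53.9°  →  T_Q = 0.7968 T_P.
Vertical: T_P sin 62° + T_Q sin 53.9° = 30.87.
Substituting the horizontal relation into the vertical equation gives 1.527 T_P = 30.87, so T_P = 20.22 N.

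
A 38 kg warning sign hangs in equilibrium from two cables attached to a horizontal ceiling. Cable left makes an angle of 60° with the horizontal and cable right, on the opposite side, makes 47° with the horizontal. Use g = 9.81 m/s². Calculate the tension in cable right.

T_right ≈ 195 N

Weight W = 38 × 9.81 = 372.8 N acts straight down.
Horizontal: T_left cos 60° = T_right cos 47°  →  T_left = 1.364 T_right.
Vertical: T_left sin 60° + T_right sin 47° = 372.8.
Substituting the horizontal relation into the vertical equation gives 1.913 T_right = 372.8, so T_right = 194.9 N.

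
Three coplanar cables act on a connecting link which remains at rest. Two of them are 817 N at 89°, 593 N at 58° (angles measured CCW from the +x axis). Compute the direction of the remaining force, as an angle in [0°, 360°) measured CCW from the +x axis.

θ ≈ 256°

Sum the known components: ΣF_x = 328.5 N, ΣF_y = 1320 N.
For equilibrium the remaining force must supply (−ΣF_x, −ΣF_y) = (-328.5, -1320) N.
Magnitude = √((-328.5)² + (-1320)²) = 1360 N; direction = atan2(-1320, -328.5) = 256.0°.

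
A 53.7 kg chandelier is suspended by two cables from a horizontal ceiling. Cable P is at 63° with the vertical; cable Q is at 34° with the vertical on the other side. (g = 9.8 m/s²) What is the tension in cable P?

Angles from the horizontal: cable P is 90° − 63° = 27°, cable Q is 90° − 34° = 56°.
Weight W = 53.7 × 9.8 = 526.3 N acts straight down.
Horizontal: T_P cos 27° = T_Q cos 56°  →  T_Q = 1.593 T_P.
Vertical: T_P sin 27° + T_Q sin 56° = 526.3.
Substituting the horizontal relation into the vertical equation gives 1.775 T_P = 526.3, so T_P = 296.5 N.

T_P ≈ 296 N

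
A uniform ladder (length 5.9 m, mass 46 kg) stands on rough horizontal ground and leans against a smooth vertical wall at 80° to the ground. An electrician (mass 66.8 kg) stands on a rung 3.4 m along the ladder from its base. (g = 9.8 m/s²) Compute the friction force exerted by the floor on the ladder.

f ≈ 106 N

Torques about the foot: N_wall · 5.9 sin 80° = 46×9.8×2.95 cos 80° + 66.8×9.8×3.4 cos 80° → N_wall = 106.26 N.
ΣF_x = 0: f_floor = N_wall = 106.26 N.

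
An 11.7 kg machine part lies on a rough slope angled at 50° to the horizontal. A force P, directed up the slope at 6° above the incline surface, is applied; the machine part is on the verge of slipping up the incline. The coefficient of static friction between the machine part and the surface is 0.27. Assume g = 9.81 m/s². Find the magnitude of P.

On the verge of sliding up the incline, friction equals μN and acts down the slope.
Perpendicular: N + P sin 6° = W cos 50° = 73.78 N.
Along incline: P cos 6° = W sin 50° + μN  with W sin 50° = 87.92 N.
Solving the pair for P and N: P = 105.4 N, N = 62.76 N (and f = μN = 16.94 N).

P ≈ 105 N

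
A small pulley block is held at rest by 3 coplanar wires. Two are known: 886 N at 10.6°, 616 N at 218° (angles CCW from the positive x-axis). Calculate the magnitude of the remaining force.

Sum the known components: ΣF_x = 385.5 N, ΣF_y = -216.3 N.
For equilibrium the remaining force must supply (−ΣF_x, −ΣF_y) = (-385.5, 216.3) N.
Magnitude = √((-385.5)² + (216.3)²) = 442 N; direction = atan2(216.3, -385.5) = 150.7°.

F ≈ 442 N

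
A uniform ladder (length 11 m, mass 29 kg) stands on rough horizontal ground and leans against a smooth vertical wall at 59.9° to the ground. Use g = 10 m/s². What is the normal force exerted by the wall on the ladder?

Torques about the foot: N_wall · 11 sin 59.9° = 29×10×5.5 cos 59.9° → N_wall = 84.054 N.

N_wall ≈ 84.1 N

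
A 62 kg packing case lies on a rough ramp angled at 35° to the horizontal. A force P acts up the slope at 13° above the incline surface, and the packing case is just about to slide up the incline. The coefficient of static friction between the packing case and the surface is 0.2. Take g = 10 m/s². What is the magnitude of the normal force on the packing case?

On the verge of sliding up the incline, friction equals μN and acts down the slope.
Perpendicular: N + P sin 13° = W cos 35° = 507.9 N.
Along incline: P cos 13° = W sin 35° + μN  with W sin 35° = 355.6 N.
Solving the pair for P and N: P = 448.5 N, N = 407 N (and f = μN = 81.4 N).

N ≈ 407 N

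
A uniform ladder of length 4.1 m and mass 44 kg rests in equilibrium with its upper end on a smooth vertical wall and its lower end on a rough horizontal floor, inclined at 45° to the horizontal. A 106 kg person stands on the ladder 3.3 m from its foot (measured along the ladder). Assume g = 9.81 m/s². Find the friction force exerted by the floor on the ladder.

Torques about the foot: N_wall · 4.1 sin 45° = 44×9.81×2.05 cos 45° + 106×9.81×3.3 cos 45° → N_wall = 1052.8 N.
ΣF_x = 0: f_floor = N_wall = 1052.8 N.

f ≈ 1050 N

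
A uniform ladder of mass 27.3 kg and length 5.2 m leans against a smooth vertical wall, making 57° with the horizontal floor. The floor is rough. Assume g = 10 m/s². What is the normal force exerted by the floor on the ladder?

ΣF_y = 0: N_floor = 27.3×10 = 273 N.

N_floor ≈ 273 N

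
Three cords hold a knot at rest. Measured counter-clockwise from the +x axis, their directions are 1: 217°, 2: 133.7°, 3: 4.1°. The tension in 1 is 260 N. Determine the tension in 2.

T_2 ≈ 183 N

Resolve: ΣF_x = 260 cos 217° + T_2 cos 133.7° + T_3 cos 4.1° = 0.
        ΣF_y = 260 sin 217° + T_2 sin 133.7° + T_3 sin 4.1° = 0.
The known terms sum to (-207.6, -156.5) N, so -0.6909 T_2 + 0.9974 T_3 = 207.6 and 0.7230 T_2 + 0.0715 T_3 = 156.5.
Solving simultaneously: T_2 = 183.3 N, T_3 = 335.1 N.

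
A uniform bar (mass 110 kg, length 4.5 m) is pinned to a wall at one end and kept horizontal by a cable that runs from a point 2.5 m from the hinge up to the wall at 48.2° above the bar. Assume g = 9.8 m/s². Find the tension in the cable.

T ≈ 1300 N

Take torques about the hinge: T sin 48.2° · 2.5 = 110×9.8×2.25 = 2425.5 N·m.
So T = 2425.5 / (0.7455 × 2.5) = 1301.5 N.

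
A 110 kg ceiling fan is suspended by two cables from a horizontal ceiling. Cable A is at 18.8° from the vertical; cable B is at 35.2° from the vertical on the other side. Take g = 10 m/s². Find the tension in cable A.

Angles from the horizontal: cable A is 90° − 18.8° = 71.2°, cable B is 90° − 35.2° = 54.8°.
Weight W = 110 × 10 = 1100 N acts straight down.
Horizontal: T_A cos 71.2° = T_B cos 54.8°  →  T_B = 0.5591 T_A.
Vertical: T_A sin 71.2° + T_B sin 54.8° = 1100.
Substituting the horizontal relation into the vertical equation gives 1.403 T_A = 1100, so T_A = 783.8 N.

T_A ≈ 784 N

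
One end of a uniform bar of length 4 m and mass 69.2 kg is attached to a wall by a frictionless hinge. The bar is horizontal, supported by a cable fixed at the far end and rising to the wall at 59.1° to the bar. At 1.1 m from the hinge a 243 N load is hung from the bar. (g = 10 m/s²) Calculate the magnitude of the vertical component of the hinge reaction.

|H_y| ≈ 522 N

Take torques about the hinge: T sin 59.1° · 4 = 69.2×10×2 + 243×1.1 = 1651.3 N·m.
So T = 1651.3 / (0.8581 × 4) = 481.11 N.
ΣF_y = 0: H_y = (69.2×10 + 243) − T sin 59.1° = 935 − 412.82 = 522.17 N.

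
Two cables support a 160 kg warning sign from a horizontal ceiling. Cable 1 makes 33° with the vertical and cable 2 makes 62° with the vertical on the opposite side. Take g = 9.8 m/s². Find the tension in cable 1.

Angles from the horizontal: cable 1 is 90° − 33° = 57°, cable 2 is 90° − 62° = 28°.
Weight W = 160 × 9.8 = 1568 N acts straight down.
Horizontal: T_1 cos 57° = T_2 cos 28°  →  T_2 = 0.6168 T_1.
Vertical: T_1 sin 57° + T_2 sin 28° = 1568.
Substituting the horizontal relation into the vertical equation gives 1.128 T_1 = 1568, so T_1 = 1390 N.

T_1 ≈ 1390 N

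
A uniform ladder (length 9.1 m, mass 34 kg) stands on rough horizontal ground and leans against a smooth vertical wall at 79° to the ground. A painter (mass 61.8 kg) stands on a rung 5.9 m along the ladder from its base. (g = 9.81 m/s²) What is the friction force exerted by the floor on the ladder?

Torques about the foot: N_wall · 9.1 sin 79° = 34×9.81×4.55 cos 79° + 61.8×9.81×5.9 cos 79° → N_wall = 108.82 N.
ΣF_x = 0: f_floor = N_wall = 108.82 N.

f ≈ 109 N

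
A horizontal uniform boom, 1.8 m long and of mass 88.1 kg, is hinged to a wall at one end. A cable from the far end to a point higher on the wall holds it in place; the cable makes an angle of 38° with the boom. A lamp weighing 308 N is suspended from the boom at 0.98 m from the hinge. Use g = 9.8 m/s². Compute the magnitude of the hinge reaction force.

|H| ≈ 957 N

Take torques about the hinge: T sin 38° · 1.8 = 88.1×9.8×0.9 + 308×0.98 = 1078.9 N·m.
So T = 1078.9 / (0.6157 × 1.8) = 973.55 N.
ΣF_x = 0: H_x = T cos 38° = 767.17 N.
ΣF_y = 0: H_y = (88.1×9.8 + 308) − T sin 38° = 1171.4 − 599.38 = 572 N.
|H| = √(H_x² + H_y²) = √((767.17)² + (572)²) = 956.94 N.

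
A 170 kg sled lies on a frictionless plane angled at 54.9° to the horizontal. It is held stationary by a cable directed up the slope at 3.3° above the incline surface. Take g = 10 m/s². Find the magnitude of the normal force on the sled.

Take axes along and perpendicular to the incline. Weight components: W sin 54.9° = 1391 N down-slope, W cos 54.9° = 977.5 N into the surface.
Along incline: T cos 3.3° = W sin 54.9° → T = 1393 N.
Perpendicular: N = W cos 54.9° − T sin 3.3° = 897.3 N.

N ≈ 897 N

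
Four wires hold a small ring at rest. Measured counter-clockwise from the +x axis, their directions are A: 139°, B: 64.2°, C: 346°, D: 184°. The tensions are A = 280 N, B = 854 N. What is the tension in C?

Resolve: ΣF_x = 280 cos 139° + 854 cos 64.2° + T_C cos 346° + T_D cos 184° = 0.
        ΣF_y = 280 sin 139° + 854 sin 64.2° + T_C sin 346° + T_D sin 184° = 0.
The known terms sum to (160.4, 952.6) N, so 0.9703 T_C − 0.9976 T_D = -160.4 and -0.2419 T_C − 0.0698 T_D = -952.6.
Solving simultaneously: T_C = 3039 N, T_D = 3117 N.

T_C ≈ 3040 N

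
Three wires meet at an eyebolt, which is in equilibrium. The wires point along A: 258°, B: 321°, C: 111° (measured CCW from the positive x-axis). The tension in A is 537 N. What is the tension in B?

T_B ≈ 585 N

Resolve: ΣF_x = 537 cos 258° + T_B cos 321° + T_C cos 111° = 0.
        ΣF_y = 537 sin 258° + T_B sin 321° + T_C sin 111° = 0.
The known terms sum to (-111.6, -525.3) N, so 0.7771 T_B − 0.3584 T_C = 111.6 and -0.6293 T_B + 0.9336 T_C = 525.3.
Solving simultaneously: T_B = 584.9 N, T_C = 956.9 N.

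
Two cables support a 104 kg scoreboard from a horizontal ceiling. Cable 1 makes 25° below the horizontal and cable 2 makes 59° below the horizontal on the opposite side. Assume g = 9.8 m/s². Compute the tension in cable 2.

T_2 ≈ 929 N

Weight W = 104 × 9.8 = 1019 N acts straight down.
Horizontal: T_1 cos 25° = T_2 cos 59°  →  T_1 = 0.5683 T_2.
Vertical: T_1 sin 25° + T_2 sin 59° = 1019.
Substituting the horizontal relation into the vertical equation gives 1.097 T_2 = 1019, so T_2 = 928.8 N.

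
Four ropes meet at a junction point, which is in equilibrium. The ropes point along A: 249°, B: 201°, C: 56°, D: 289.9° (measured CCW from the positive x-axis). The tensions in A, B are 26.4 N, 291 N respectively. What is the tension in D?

Resolve: ΣF_x = 26.4 cos 249° + 291 cos 201° + T_C cos 56° + T_D cos 289.9° = 0.
        ΣF_y = 26.4 sin 249° + 291 sin 201° + T_C sin 56° + T_D sin 289.9° = 0.
The known terms sum to (-281.1, -128.9) N, so 0.5592 T_C + 0.3404 T_D = 281.1 and 0.8290 T_C − 0.9403 T_D = 128.9.
Solving simultaneously: T_C = 381.5 N, T_D = 199.2 N.

T_D ≈ 199 N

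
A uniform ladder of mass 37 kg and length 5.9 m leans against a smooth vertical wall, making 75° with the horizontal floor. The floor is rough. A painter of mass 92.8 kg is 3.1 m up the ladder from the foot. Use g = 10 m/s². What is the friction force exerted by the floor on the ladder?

f ≈ 180 N

Torques about the foot: N_wall · 5.9 sin 75° = 37×10×2.95 cos 75° + 92.8×10×3.1 cos 75° → N_wall = 180.22 N.
ΣF_x = 0: f_floor = N_wall = 180.22 N.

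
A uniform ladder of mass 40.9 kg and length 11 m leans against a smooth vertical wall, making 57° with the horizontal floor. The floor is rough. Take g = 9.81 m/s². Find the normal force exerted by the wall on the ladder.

Torques about the foot: N_wall · 11 sin 57° = 40.9×9.81×5.5 cos 57° → N_wall = 130.28 N.

N_wall ≈ 130 N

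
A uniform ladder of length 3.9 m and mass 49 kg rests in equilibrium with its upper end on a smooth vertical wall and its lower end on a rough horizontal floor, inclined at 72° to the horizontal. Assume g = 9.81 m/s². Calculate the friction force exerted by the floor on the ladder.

Torques about the foot: N_wall · 3.9 sin 72° = 49×9.81×1.95 cos 72° → N_wall = 78.093 N.
ΣF_x = 0: f_floor = N_wall = 78.093 N.

f ≈ 78.1 N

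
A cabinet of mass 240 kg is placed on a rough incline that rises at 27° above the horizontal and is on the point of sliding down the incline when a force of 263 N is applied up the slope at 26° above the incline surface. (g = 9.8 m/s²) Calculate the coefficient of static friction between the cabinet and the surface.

μ ≈ 0.420

On the verge of sliding down the incline, friction is at its maximum μN and acts up the slope.
Perpendicular to incline: N = W cos 27° − P sin 26° = 2096 − 115.3 = 1980 N.
Along incline: P cos 26° + μN = W sin 27° → μ = (W sin 27° − P cos 26°) / N = 0.4198.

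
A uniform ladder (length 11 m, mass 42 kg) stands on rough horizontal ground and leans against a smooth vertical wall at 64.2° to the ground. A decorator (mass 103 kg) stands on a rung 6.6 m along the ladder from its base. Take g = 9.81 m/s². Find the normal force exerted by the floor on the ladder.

N_floor ≈ 1420 N

ΣF_y = 0: N_floor = 42×9.81 + 103×9.81 = 1422.5 N.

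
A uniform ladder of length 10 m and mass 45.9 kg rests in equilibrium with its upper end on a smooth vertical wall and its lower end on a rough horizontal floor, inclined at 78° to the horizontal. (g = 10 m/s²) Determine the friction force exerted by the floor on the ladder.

Torques about the foot: N_wall · 10 sin 78° = 45.9×10×5 cos 78° → N_wall = 48.782 N.
ΣF_x = 0: f_floor = N_wall = 48.782 N.

f ≈ 48.8 N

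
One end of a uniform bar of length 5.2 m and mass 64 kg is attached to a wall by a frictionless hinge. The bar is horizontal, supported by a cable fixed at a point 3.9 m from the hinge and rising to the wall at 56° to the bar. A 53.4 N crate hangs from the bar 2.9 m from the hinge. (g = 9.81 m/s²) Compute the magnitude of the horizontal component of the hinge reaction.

Take torques about the hinge: T sin 56° · 3.9 = 64×9.81×2.6 + 53.4×2.9 = 1787.2 N·m.
So T = 1787.2 / (0.8290 × 3.9) = 552.77 N.
ΣF_x = 0: H_x = T cos 56° = 309.11 N.

H_x ≈ 309 N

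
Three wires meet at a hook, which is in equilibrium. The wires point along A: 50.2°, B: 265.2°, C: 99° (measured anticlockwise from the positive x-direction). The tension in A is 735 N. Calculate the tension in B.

T_B ≈ 2320 N

Resolve: ΣF_x = 735 cos 50.2° + T_B cos 265.2° + T_C cos 99° = 0.
        ΣF_y = 735 sin 50.2° + T_B sin 265.2° + T_C sin 99° = 0.
The known terms sum to (470.5, 564.7) N, so -0.0837 T_B − 0.1564 T_C = -470.5 and -0.9965 T_B + 0.9877 T_C = -564.7.
Solving simultaneously: T_B = 2318 N, T_C = 1767 N.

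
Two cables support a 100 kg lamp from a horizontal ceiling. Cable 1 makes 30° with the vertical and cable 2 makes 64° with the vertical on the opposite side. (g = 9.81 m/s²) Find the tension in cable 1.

Angles from the horizontal: cable 1 is 90° − 30° = 60°, cable 2 is 90° − 64° = 26°.
Weight W = 100 × 9.81 = 981 N acts straight down.
Horizontal: T_1 cos 60° = T_2 cos 26°  →  T_2 = 0.5563 T_1.
Vertical: T_1 sin 60° + T_2 sin 26° = 981.
Substituting the horizontal relation into the vertical equation gives 1.11 T_1 = 981, so T_1 = 883.9 N.

T_1 ≈ 884 N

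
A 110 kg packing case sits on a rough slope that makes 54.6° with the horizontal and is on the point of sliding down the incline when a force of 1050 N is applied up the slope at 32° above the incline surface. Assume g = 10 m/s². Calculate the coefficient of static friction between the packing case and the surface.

On the verge of sliding down the incline, friction is at its maximum μN and acts up the slope.
Perpendicular to incline: N = W cos 54.6° − P sin 32° = 637.2 − 556.4 = 80.79 N.
Along incline: P cos 32° + μN = W sin 54.6° → μ = (W sin 54.6° − P cos 32°) / N = 0.07662.

μ ≈ 0.0766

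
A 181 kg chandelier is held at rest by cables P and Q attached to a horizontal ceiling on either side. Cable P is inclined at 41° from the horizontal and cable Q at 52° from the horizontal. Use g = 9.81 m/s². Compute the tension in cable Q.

Weight W = 181 × 9.81 = 1776 N acts straight down.
Horizontal: T_P cos 41° = T_Q cos 52°  →  T_P = 0.8158 T_Q.
Vertical: T_P sin 41° + T_Q sin 52° = 1776.
Substituting the horizontal relation into the vertical equation gives 1.323 T_Q = 1776, so T_Q = 1342 N.

T_Q ≈ 1340 N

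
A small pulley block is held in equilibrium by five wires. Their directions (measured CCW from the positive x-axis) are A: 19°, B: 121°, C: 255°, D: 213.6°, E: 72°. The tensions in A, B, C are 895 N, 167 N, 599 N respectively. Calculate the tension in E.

Resolve: ΣF_x = 895 cos 19° + 167 cos 121° + 599 cos 255° + T_D cos 213.6° + T_E cos 72° = 0.
        ΣF_y = 895 sin 19° + 167 sin 121° + 599 sin 255° + T_D sin 213.6° + T_E sin 72° = 0.
The known terms sum to (605.2, -144.1) N, so -0.8329 T_D + 0.3090 T_E = -605.2 and -0.5534 T_D + 0.9511 T_E = 144.1.
Solving simultaneously: T_D = 998.3 N, T_E = 732.4 N.

T_E ≈ 732 N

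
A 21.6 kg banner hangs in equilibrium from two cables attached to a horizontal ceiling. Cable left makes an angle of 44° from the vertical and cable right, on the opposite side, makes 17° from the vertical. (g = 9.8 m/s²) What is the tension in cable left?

Angles from the horizontal: cable left is 90° − 44° = 46°, cable right is 90° − 17° = 73°.
Weight W = 21.6 × 9.8 = 211.7 N acts straight down.
Horizontal: T_left cos 46° = T_right cos 73°  →  T_right = 2.376 T_left.
Vertical: T_left sin 46° + T_right sin 73° = 211.7.
Substituting the horizontal relation into the vertical equation gives 2.991 T_left = 211.7, so T_left = 70.76 N.

T_left ≈ 70.8 N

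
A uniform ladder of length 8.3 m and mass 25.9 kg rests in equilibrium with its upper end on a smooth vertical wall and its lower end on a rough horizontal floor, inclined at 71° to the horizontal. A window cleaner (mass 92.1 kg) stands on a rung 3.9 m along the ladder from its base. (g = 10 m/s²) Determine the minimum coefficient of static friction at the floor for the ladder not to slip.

μ_min ≈ 0.164

ΣF_y = 0: N_floor = 25.9×10 + 92.1×10 = 1180 N.
Torques about the foot: N_wall · 8.3 sin 71° = 25.9×10×4.15 cos 71° + 92.1×10×3.9 cos 71° → N_wall = 193.6 N.
ΣF_x = 0: f_floor = N_wall = 193.6 N.
μ_min = f_floor / N_floor = 193.6 / 1180 = 0.1641.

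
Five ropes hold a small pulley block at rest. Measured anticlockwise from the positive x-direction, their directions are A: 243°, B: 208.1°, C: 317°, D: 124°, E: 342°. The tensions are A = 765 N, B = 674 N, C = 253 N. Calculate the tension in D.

Resolve: ΣF_x = 765 cos 243° + 674 cos 208.1° + 253 cos 317° + T_D cos 124° + T_E cos 342° = 0.
        ΣF_y = 765 sin 243° + 674 sin 208.1° + 253 sin 317° + T_D sin 124° + T_E sin 342° = 0.
The known terms sum to (-756.8, -1172) N, so -0.5592 T_D + 0.9511 T_E = 756.8 and 0.8290 T_D − 0.3090 T_E = 1172.
Solving simultaneously: T_D = 2190 N, T_E = 2083 N.

T_D ≈ 2190 N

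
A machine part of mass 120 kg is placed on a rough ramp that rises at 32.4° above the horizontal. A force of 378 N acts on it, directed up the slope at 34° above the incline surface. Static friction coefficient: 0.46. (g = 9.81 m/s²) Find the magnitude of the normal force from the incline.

Axes along / perpendicular to the incline. W sin 32.4° = 630.8 N down-slope; W cos 32.4° = 993.9 N into the surface.
Perpendicular: N = W cos 32.4° − P sin 34° = 993.9 − 211.4 = 782.6 N.
Along incline: P cos 34° + f = W sin 32.4° (friction acts up-slope) → f = 630.8 − 313.4 = 317.4 N.
|f| = 317.4 N ≤ μN = 360 N, so the machine part is indeed static.

N ≈ 783 N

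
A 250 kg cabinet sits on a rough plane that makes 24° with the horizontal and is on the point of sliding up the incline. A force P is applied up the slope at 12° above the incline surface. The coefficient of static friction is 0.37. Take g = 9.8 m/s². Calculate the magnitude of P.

P ≈ 1730 N

On the verge of sliding up the incline, friction equals μN and acts down the slope.
Perpendicular: N + P sin 12° = W cos 24° = 2238 N.
Along incline: P cos 12° = W sin 24° + μN  with W sin 24° = 996.5 N.
Solving the pair for P and N: P = 1729 N, N = 1879 N (and f = μN = 695.1 N).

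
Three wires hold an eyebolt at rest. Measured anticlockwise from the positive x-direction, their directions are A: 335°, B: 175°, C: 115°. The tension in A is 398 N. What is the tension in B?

T_B ≈ 295 N

Resolve: ΣF_x = 398 cos 335° + T_B cos 175° + T_C cos 115° = 0.
        ΣF_y = 398 sin 335° + T_B sin 175° + T_C sin 115° = 0.
The known terms sum to (360.7, -168.2) N, so -0.9962 T_B − 0.4226 T_C = -360.7 and 0.0872 T_B + 0.9063 T_C = 168.2.
Solving simultaneously: T_B = 295.4 N, T_C = 157.2 N.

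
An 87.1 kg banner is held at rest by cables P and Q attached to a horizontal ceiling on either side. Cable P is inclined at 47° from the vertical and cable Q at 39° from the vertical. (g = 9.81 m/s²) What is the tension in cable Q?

T_Q ≈ 626 N

Angles from the horizontal: cable P is 90° − 47° = 43°, cable Q is 90° − 39° = 51°.
Weight W = 87.1 × 9.81 = 854.5 N acts straight down.
Horizontal: T_P cos 43° = T_Q cos 51°  →  T_P = 0.8605 T_Q.
Vertical: T_P sin 43° + T_Q sin 51° = 854.5.
Substituting the horizontal relation into the vertical equation gives 1.364 T_Q = 854.5, so T_Q = 626.4 N.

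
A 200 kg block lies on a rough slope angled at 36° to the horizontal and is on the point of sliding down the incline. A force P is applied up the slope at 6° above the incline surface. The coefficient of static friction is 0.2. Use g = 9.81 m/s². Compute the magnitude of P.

On the verge of sliding down the incline, friction equals μN and acts up the slope.
Perpendicular: N + P sin 6° = W cos 36° = 1587 N.
Along incline: P cos 6° + μN = W sin 36° with W sin 36° = 1153 N.
Solving the pair for P and N: P = 858.4 N, N = 1498 N (and f = μN = 299.5 N).

P ≈ 858 N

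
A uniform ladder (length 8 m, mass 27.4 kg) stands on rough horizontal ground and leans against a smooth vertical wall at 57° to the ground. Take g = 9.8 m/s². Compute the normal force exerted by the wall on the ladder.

Torques about the foot: N_wall · 8 sin 57° = 27.4×9.8×4 cos 57° → N_wall = 87.189 N.

N_wall ≈ 87.2 N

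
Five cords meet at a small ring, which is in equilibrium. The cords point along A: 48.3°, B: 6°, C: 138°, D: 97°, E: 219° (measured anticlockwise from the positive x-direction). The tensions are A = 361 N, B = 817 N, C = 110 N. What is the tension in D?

Resolve: ΣF_x = 361 cos 48.3° + 817 cos 6° + 110 cos 138° + T_D cos 97° + T_E cos 219° = 0.
        ΣF_y = 361 sin 48.3° + 817 sin 6° + 110 sin 138° + T_D sin 97° + T_E sin 219° = 0.
The known terms sum to (970.9, 428.5) N, so -0.1219 T_D − 0.7771 T_E = -970.9 and 0.9925 T_D − 0.6293 T_E = -428.5.
Solving simultaneously: T_D = 327.8 N, T_E = 1198 N.

T_D ≈ 328 N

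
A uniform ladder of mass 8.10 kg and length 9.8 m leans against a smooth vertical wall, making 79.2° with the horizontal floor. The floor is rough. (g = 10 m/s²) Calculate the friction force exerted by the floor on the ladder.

Torques about the foot: N_wall · 9.8 sin 79.2° = 8.10×10×4.9 cos 79.2° → N_wall = 7.7258 N.
ΣF_x = 0: f_floor = N_wall = 7.7258 N.

f ≈ 7.73 N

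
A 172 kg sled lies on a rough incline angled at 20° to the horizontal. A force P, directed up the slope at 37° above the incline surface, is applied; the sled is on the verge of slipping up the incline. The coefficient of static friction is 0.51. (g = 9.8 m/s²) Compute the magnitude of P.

On the verge of sliding up the incline, friction equals μN and acts down the slope.
Perpendicular: N + P sin 37° = W cos 20° = 1584 N.
Along incline: P cos 37° = W sin 20° + μN  with W sin 20° = 576.5 N.
Solving the pair for P and N: P = 1252 N, N = 830.4 N (and f = μN = 423.5 N).

P ≈ 1250 N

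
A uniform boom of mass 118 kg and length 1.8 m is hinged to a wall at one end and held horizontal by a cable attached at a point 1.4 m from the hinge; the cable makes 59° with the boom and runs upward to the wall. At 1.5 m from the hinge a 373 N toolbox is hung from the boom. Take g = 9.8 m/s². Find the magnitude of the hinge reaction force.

|H| ≈ 788 N

Take torques about the hinge: T sin 59° · 1.4 = 118×9.8×0.9 + 373×1.5 = 1600.3 N·m.
So T = 1600.3 / (0.8572 × 1.4) = 1333.5 N.
ΣF_x = 0: H_x = T cos 59° = 686.81 N.
ΣF_y = 0: H_y = (118×9.8 + 373) − T sin 59° = 1529.4 − 1143 = 386.36 N.
|H| = √(H_x² + H_y²) = √((686.81)² + (386.36)²) = 788.02 N.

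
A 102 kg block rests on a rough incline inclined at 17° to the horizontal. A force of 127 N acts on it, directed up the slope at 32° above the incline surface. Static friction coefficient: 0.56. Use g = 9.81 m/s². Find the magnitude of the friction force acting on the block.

f ≈ 185 N

Axes along / perpendicular to the incline. W sin 17° = 292.6 N down-slope; W cos 17° = 956.9 N into the surface.
Perpendicular: N = W cos 17° − P sin 32° = 956.9 − 67.3 = 889.6 N.
Along incline: P cos 32° + f = W sin 17° (friction acts up-slope) → f = 292.6 − 107.7 = 184.9 N.
|f| = 184.9 N ≤ μN = 498.2 N, so the block is indeed static.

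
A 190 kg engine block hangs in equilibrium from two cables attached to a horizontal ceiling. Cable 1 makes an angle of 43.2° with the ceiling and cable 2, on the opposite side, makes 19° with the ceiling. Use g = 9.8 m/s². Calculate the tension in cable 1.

T_1 ≈ 1990 N

Weight W = 190 × 9.8 = 1862 N acts straight down.
Horizontal: T_1 cos 43.2° = T_2 cos 19°  →  T_2 = 0.771 T_1.
Vertical: T_1 sin 43.2° + T_2 sin 19° = 1862.
Substituting the horizontal relation into the vertical equation gives 0.9356 T_1 = 1862, so T_1 = 1990 N.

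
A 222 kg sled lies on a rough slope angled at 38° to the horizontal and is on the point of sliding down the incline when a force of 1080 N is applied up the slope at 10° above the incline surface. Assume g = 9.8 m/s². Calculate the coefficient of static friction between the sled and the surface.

On the verge of sliding down the incline, friction is at its maximum μN and acts up the slope.
Perpendicular to incline: N = W cos 38° − P sin 10° = 1714 − 187.5 = 1527 N.
Along incline: P cos 10° + μN = W sin 38° → μ = (W sin 38° − P cos 10°) / N = 0.1807.

μ ≈ 0.181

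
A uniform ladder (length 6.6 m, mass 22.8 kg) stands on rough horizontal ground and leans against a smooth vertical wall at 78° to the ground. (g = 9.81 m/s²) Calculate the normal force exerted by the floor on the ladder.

N_floor ≈ 224 N

ΣF_y = 0: N_floor = 22.8×9.81 = 223.67 N.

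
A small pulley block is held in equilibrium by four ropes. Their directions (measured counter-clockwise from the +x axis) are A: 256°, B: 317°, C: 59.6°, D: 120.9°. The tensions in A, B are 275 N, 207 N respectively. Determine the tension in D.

Resolve: ΣF_x = 275 cos 256° + 207 cos 317° + T_C cos 59.6° + T_D cos 120.9° = 0.
        ΣF_y = 275 sin 256° + 207 sin 317° + T_C sin 59.6° + T_D sin 120.9° = 0.
The known terms sum to (84.86, -408) N, so 0.5060 T_C − 0.5135 T_D = -84.86 and 0.8625 T_C + 0.8581 T_D = 408.
Solving simultaneously: T_C = 155.9 N, T_D = 318.8 N.

T_D ≈ 319 N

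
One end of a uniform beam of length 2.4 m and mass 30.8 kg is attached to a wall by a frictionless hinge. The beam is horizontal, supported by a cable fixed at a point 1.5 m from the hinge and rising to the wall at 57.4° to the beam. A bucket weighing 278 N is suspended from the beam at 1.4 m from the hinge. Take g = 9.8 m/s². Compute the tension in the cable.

T ≈ 595 N

Take torques about the hinge: T sin 57.4° · 1.5 = 30.8×9.8×1.2 + 278×1.4 = 751.41 N·m.
So T = 751.41 / (0.8425 × 1.5) = 594.62 N.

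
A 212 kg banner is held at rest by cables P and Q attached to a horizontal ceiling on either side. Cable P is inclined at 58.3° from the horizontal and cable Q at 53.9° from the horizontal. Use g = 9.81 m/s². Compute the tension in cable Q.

Weight W = 212 × 9.81 = 2080 N acts straight down.
Horizontal: T_P cos 58.3° = T_Q cos 53.9°  →  T_P = 1.121 T_Q.
Vertical: T_P sin 58.3° + T_Q sin 53.9° = 2080.
Substituting the horizontal relation into the vertical equation gives 1.762 T_Q = 2080, so T_Q = 1180 N.

T_Q ≈ 1180 N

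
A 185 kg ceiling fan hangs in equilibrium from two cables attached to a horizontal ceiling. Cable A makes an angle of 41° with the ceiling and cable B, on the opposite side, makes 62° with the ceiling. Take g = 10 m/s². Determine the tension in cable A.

Weight W = 185 × 10 = 1850 N acts straight down.
Horizontal: T_A cos 41° = T_B cos 62°  →  T_B = 1.608 T_A.
Vertical: T_A sin 41° + T_B sin 62° = 1850.
Substituting the horizontal relation into the vertical equation gives 2.075 T_A = 1850, so T_A = 891.4 N.

T_A ≈ 891 N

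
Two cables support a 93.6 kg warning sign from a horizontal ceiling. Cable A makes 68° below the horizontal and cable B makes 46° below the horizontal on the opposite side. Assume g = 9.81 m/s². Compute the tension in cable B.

T_B ≈ 377 N

Weight W = 93.6 × 9.81 = 918.2 N acts straight down.
Horizontal: T_A cos 68° = T_B cos 46°  →  T_A = 1.854 T_B.
Vertical: T_A sin 68° + T_B sin 46° = 918.2.
Substituting the horizontal relation into the vertical equation gives 2.439 T_B = 918.2, so T_B = 376.5 N.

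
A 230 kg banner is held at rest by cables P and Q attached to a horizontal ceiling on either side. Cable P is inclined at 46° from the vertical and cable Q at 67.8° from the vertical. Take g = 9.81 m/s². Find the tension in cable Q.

Angles from the horizontal: cable P is 90° − 46° = 44°, cable Q is 90° − 67.8° = 22.2°.
Weight W = 230 × 9.81 = 2256 N acts straight down.
Horizontal: T_P cos 44° = T_Q cos 22.2°  →  T_P = 1.287 T_Q.
Vertical: T_P sin 44° + T_Q sin 22.2° = 2256.
Substituting the horizontal relation into the vertical equation gives 1.272 T_Q = 2256, so T_Q = 1774 N.

T_Q ≈ 1770 N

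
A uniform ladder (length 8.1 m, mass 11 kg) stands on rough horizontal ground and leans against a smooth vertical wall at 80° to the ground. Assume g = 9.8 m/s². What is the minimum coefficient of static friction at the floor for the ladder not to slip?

μ_min ≈ 0.0882

ΣF_y = 0: N_floor = 11×9.8 = 107.8 N.
Torques about the foot: N_wall · 8.1 sin 80° = 11×9.8×4.05 cos 80° → N_wall = 9.504 N.
ΣF_x = 0: f_floor = N_wall = 9.504 N.
μ_min = f_floor / N_floor = 9.504 / 107.8 = 0.08816.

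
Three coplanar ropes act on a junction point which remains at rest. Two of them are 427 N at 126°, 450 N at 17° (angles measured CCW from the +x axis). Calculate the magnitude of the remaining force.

F ≈ 510 N

Sum the known components: ΣF_x = 179.4 N, ΣF_y = 477 N.
For equilibrium the remaining force must supply (−ΣF_x, −ΣF_y) = (-179.4, -477) N.
Magnitude = √((-179.4)² + (-477)²) = 509.6 N; direction = atan2(-477, -179.4) = 249.4°.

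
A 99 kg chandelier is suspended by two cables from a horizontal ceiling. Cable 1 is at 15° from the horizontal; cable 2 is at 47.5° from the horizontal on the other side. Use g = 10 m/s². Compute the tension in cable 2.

Weight W = 99 × 10 = 990 N acts straight down.
Horizontal: T_1 cos 15° = T_2 cos 47.5°  →  T_1 = 0.6994 T_2.
Vertical: T_1 sin 15° + T_2 sin 47.5° = 990.
Substituting the horizontal relation into the vertical equation gives 0.9183 T_2 = 990, so T_2 = 1078 N.

T_2 ≈ 1080 N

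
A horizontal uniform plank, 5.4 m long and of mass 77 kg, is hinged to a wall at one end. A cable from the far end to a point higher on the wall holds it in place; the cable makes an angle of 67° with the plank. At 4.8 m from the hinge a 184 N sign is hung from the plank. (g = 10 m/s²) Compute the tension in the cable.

Take torques about the hinge: T sin 67° · 5.4 = 77×10×2.7 + 184×4.8 = 2962.2 N·m.
So T = 2962.2 / (0.9205 × 5.4) = 595.93 N.

T ≈ 596 N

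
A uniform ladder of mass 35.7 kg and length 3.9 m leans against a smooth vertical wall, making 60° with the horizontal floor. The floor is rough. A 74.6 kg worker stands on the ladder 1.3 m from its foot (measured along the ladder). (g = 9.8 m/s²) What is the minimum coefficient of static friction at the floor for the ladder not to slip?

ΣF_y = 0: N_floor = 35.7×9.8 + 74.6×9.8 = 1080.9 N.
Torques about the foot: N_wall · 3.9 sin 60° = 35.7×9.8×1.95 cos 60° + 74.6×9.8×1.3 cos 60° → N_wall = 241.69 N.
ΣF_x = 0: f_floor = N_wall = 241.69 N.
μ_min = f_floor / N_floor = 241.69 / 1080.9 = 0.2236.

μ_min ≈ 0.224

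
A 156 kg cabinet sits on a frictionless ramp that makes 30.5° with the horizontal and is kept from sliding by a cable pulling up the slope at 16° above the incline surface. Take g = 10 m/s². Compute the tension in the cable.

Take axes along and perpendicular to the incline. Weight components: W sin 30.5° = 791.8 N down-slope, W cos 30.5° = 1344 N into the surface.
Along incline: T cos 16° = W sin 30.5° → T = 823.7 N.
Perpendicular: N = W cos 30.5° − T sin 16° = 1117 N.

T ≈ 824 N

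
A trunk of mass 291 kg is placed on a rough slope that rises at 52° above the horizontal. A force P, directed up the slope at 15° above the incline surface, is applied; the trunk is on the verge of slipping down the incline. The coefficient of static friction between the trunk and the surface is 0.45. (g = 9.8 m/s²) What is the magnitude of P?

On the verge of sliding down the incline, friction equals μN and acts up the slope.
Perpendicular: N + P sin 15° = W cos 52° = 1756 N.
Along incline: P cos 15° + μN = W sin 52° with W sin 52° = 2247 N.
Solving the pair for P and N: P = 1715 N, N = 1312 N (and f = μN = 590.3 N).

P ≈ 1720 N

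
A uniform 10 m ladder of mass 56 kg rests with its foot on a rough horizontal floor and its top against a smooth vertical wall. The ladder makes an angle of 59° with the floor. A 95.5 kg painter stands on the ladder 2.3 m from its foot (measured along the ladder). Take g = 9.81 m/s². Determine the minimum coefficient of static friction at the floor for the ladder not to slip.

ΣF_y = 0: N_floor = 56×9.81 + 95.5×9.81 = 1486.2 N.
Torques about the foot: N_wall · 10 sin 59° = 56×9.81×5 cos 59° + 95.5×9.81×2.3 cos 59° → N_wall = 294.52 N.
ΣF_x = 0: f_floor = N_wall = 294.52 N.
μ_min = f_floor / N_floor = 294.52 / 1486.2 = 0.1982.

μ_min ≈ 0.198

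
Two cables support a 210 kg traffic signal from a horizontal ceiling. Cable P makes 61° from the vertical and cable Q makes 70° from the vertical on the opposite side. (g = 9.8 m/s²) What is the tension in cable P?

T_P ≈ 2560 N

Angles from the horizontal: cable P is 90° − 61° = 29°, cable Q is 90° − 70° = 20°.
Weight W = 210 × 9.8 = 2058 N acts straight down.
Horizontal: T_P cos 29° = T_Q cos 20°  →  T_Q = 0.9308 T_P.
Vertical: T_P sin 29° + T_Q sin 20° = 2058.
Substituting the horizontal relation into the vertical equation gives 0.8031 T_P = 2058, so T_P = 2562 N.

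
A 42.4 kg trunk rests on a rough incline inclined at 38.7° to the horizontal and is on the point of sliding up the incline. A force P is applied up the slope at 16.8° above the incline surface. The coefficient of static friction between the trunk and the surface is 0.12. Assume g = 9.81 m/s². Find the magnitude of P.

On the verge of sliding up the incline, friction equals μN and acts down the slope.
Perpendicular: N + P sin 16.8° = W cos 38.7° = 324.6 N.
Along incline: P cos 16.8° = W sin 38.7° + μN  with W sin 38.7° = 260.1 N.
Solving the pair for P and N: P = 301.4 N, N = 237.5 N (and f = μN = 28.5 N).

P ≈ 301 N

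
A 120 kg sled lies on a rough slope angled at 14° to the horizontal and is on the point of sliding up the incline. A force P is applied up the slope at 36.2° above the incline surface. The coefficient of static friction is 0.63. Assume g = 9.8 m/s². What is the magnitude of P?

On the verge of sliding up the incline, friction equals μN and acts down the slope.
Perpendicular: N + P sin 36.2° = W cos 14° = 1141 N.
Along incline: P cos 36.2° = W sin 14° + μN  with W sin 14° = 284.5 N.
Solving the pair for P and N: P = 851 N, N = 638.5 N (and f = μN = 402.2 N).

P ≈ 851 N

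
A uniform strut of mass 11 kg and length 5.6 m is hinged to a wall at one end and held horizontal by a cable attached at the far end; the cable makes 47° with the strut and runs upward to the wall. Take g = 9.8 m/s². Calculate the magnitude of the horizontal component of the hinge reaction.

Take torques about the hinge: T sin 47° · 5.6 = 11×9.8×2.8 = 301.84 N·m.
So T = 301.84 / (0.7314 × 5.6) = 73.699 N.
ΣF_x = 0: H_x = T cos 47° = 50.263 N.

H_x ≈ 50.3 N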